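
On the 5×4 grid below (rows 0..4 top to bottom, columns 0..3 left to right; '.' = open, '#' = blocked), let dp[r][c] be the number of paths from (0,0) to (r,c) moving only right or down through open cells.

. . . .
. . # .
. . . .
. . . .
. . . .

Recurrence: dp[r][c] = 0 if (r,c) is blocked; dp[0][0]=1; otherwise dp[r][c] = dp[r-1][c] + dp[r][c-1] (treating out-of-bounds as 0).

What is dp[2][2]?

3

r\c   0   1   2   3
  0   1   1   1   1
  1   1   2   0   1
  2   1   3   3   4
  3   1   4   7  11
  4   1   5  12  23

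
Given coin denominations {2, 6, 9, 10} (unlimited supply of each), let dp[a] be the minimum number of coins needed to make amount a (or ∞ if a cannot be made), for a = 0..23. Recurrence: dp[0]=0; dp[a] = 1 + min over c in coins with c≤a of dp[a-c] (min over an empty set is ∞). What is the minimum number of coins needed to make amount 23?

 a  0  1  2  3  4  5  6  7  8  9 10 11 12 13 14 15 16 17 18 19 20 21 22 23
dp  0  -  1  -  2  -  1  -  2  1  1  2  2  3  3  2  2  3  2  2  2  3  3  4
(- denotes ∞ / unreachable)

4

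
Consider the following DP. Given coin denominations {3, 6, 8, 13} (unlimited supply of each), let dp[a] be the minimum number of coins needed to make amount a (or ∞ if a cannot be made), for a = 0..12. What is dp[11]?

 a  0  1  2  3  4  5  6  7  8  9 10 11 12
dp  0  -  -  1  -  -  1  -  1  2  -  2  2
(- denotes ∞ / unreachable)

2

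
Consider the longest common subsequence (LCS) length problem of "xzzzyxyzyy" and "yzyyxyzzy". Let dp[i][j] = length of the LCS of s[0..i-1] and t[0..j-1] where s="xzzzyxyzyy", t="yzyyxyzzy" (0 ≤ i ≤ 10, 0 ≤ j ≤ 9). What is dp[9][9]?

6

   ''  y  z  y  y  x  y  z  z  y
''  0  0  0  0  0  0  0  0  0  0
 x  0  0  0  0  0  1  1  1  1  1
 z  0  0  1  1  1  1  1  2  2  2
 z  0  0  1  1  1  1  1  2  3  3
 z  0  0  1  1  1  1  1  2  3  3
 y  0  1  1  2  2  2  2  2  3  4
 x  0  1  1  2  2  3  3  3  3  4
 y  0  1  1  2  3  3  4  4  4  4
 z  0  1  2  2  3  3  4  5  5  5
 y  0  1  2  3  3  3  4  5  5  6
 y  0  1  2  3  4  4  4  5  5  6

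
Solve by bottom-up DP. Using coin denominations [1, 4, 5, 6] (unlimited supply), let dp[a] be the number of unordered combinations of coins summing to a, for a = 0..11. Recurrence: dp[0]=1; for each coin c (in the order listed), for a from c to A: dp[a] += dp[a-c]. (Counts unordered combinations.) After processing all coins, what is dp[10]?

after  coin     0     1     2     3     4     5     6     7     8     9    10    11
          1     1     1     1     1     1     1     1     1     1     1     1     1
          4     1     1     1     1     2     2     2     2     3     3     3     3
          5     1     1     1     1     2     3     3     3     4     5     6     6
          6     1     1     1     1     2     3     4     4     5     6     8     9

8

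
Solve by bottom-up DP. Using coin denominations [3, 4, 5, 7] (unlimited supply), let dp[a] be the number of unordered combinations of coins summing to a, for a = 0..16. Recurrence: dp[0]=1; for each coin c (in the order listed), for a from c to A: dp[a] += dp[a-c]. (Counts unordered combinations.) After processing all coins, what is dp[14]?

5

after  coin     0     1     2     3     4     5     6     7     8     9    10    11    12    13    14    15    16
          3     1     0     0     1     0     0     1     0     0     1     0     0     1     0     0     1     0
          4     1     0     0     1     1     0     1     1     1     1     1     1     2     1     1     2     2
          5     1     0     0     1     1     1     1     1     2     2     2     2     3     3     3     4     4
          7     1     0     0     1     1     1     1     2     2     2     3     3     4     4     5     6     6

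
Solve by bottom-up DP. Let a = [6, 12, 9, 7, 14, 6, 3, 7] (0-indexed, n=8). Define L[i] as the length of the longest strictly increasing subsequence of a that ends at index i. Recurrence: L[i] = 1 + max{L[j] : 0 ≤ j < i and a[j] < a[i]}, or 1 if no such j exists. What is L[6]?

   i    0    1    2    3    4    5    6    7
a[i]    6   12    9    7   14    6    3    7
L[i]    1    2    2    2    3    1    1    2

1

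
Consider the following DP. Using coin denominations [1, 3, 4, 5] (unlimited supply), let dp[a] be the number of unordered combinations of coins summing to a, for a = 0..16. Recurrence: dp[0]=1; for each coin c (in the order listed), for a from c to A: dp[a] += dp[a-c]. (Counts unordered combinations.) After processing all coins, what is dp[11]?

after  coin     0     1     2     3     4     5     6     7     8     9    10    11    12    13    14    15    16
          1     1     1     1     1     1     1     1     1     1     1     1     1     1     1     1     1     1
          3     1     1     1     2     2     2     3     3     3     4     4     4     5     5     5     6     6
          4     1     1     1     2     3     3     4     5     6     7     8     9    11    12    13    15    17
          5     1     1     1     2     3     4     5     6     8    10    12    14    17    20    23    27    31

14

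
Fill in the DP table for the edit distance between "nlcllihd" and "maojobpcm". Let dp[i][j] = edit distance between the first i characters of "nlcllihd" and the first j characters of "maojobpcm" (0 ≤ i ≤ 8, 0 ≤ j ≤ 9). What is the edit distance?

9

   ''  m  a  o  j  o  b  p  c  m
''  0  1  2  3  4  5  6  7  8  9
 n  1  1  2  3  4  5  6  7  8  9
 l  2  2  2  3  4  5  6  7  8  9
 c  3  3  3  3  4  5  6  7  7  8
 l  4  4  4  4  4  5  6  7  8  8
 l  5  5  5  5  5  5  6  7  8  9
 i  6  6  6  6  6  6  6  7  8  9
 h  7  7  7  7  7  7  7  7  8  9
 d  8  8  8  8  8  8  8  8  8  9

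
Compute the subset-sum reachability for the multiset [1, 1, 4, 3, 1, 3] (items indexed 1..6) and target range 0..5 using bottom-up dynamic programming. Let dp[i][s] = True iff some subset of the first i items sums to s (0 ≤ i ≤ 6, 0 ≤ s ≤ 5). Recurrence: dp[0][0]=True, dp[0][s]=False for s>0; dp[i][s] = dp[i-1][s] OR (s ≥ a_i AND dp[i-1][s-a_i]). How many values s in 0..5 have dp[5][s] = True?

6

i\s   0   1   2   3   4   5
  0   T   F   F   F   F   F
  1   T   T   F   F   F   F
  2   T   T   T   F   F   F
  3   T   T   T   F   T   T
  4   T   T   T   T   T   T
  5   T   T   T   T   T   T
  6   T   T   T   T   T   T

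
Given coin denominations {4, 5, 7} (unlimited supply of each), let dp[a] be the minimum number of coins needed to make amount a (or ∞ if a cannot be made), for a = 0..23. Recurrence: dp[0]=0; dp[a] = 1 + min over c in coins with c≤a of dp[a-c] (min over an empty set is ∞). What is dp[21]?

 a  0  1  2  3  4  5  6  7  8  9 10 11 12 13 14 15 16 17 18 19 20 21 22 23
dp  0  -  -  -  1  1  -  1  2  2  2  2  2  3  2  3  3  3  3  3  4  3  4  4
(- denotes ∞ / unreachable)

3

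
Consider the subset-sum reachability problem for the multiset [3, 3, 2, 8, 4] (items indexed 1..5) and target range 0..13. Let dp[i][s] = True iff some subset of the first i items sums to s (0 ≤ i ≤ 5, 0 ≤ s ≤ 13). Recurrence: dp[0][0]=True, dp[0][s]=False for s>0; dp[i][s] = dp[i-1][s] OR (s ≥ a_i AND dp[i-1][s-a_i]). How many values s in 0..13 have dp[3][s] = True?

i\s   0   1   2   3   4   5   6   7   8   9  10  11  12  13
  0   T   F   F   F   F   F   F   F   F   F   F   F   F   F
  1   T   F   F   T   F   F   F   F   F   F   F   F   F   F
  2   T   F   F   T   F   F   T   F   F   F   F   F   F   F
  3   T   F   T   T   F   T   T   F   T   F   F   F   F   F
  4   T   F   T   T   F   T   T   F   T   F   T   T   F   T
  5   T   F   T   T   T   T   T   T   T   T   T   T   T   T

6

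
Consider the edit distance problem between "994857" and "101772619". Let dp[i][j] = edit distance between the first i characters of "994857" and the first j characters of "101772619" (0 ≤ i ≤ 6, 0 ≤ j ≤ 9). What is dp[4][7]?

   ''  1  0  1  7  7  2  6  1  9
''  0  1  2  3  4  5  6  7  8  9
 9  1  1  2  3  4  5  6  7  8  8
 9  2  2  2  3  4  5  6  7  8  8
 4  3  3  3  3  4  5  6  7  8  9
 8  4  4  4  4  4  5  6  7  8  9
 5  5  5  5  5  5  5  6  7  8  9
 7  6  6  6  6  5  5  6  7  8  9

7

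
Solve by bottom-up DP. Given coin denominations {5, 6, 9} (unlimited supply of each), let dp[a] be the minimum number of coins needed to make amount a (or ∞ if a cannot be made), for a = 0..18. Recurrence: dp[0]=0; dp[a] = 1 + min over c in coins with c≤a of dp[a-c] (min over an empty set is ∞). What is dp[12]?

2

 a  0  1  2  3  4  5  6  7  8  9 10 11 12 13 14 15 16 17 18
dp  0  -  -  -  -  1  1  -  -  1  2  2  2  -  2  2  3  3  2
(- denotes ∞ / unreachable)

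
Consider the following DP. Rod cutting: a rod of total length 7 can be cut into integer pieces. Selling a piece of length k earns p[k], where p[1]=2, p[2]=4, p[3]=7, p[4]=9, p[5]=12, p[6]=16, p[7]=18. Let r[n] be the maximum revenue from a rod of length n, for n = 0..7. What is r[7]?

   n    0    1    2    3    4    5    6    7
r[n]    0    2    4    7    9   12   16   18

18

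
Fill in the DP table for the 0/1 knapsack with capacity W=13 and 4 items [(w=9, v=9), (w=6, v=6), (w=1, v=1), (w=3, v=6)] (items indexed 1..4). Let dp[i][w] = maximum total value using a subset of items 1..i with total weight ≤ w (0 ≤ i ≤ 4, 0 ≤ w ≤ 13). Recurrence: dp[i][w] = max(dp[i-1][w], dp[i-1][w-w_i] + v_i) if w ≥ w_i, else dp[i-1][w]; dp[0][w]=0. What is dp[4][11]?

i\w   0   1   2   3   4   5   6   7   8   9  10  11  12  13
  0   0   0   0   0   0   0   0   0   0   0   0   0   0   0
  1   0   0   0   0   0   0   0   0   0   9   9   9   9   9
  2   0   0   0   0   0   0   6   6   6   9   9   9   9   9
  3   0   1   1   1   1   1   6   7   7   9  10  10  10  10
  4   0   1   1   6   7   7   7   7   7  12  13  13  15  16

13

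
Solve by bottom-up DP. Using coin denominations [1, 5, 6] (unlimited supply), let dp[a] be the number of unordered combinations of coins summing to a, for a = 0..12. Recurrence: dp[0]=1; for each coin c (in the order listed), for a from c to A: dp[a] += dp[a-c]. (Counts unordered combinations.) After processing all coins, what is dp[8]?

3

after  coin     0     1     2     3     4     5     6     7     8     9    10    11    12
          1     1     1     1     1     1     1     1     1     1     1     1     1     1
          5     1     1     1     1     1     2     2     2     2     2     3     3     3
          6     1     1     1     1     1     2     3     3     3     3     4     5     6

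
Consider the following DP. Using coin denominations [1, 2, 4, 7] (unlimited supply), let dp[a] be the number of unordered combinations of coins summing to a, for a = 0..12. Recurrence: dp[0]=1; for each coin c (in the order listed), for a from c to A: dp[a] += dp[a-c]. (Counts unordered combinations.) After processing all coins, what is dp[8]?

after  coin     0     1     2     3     4     5     6     7     8     9    10    11    12
          1     1     1     1     1     1     1     1     1     1     1     1     1     1
          2     1     1     2     2     3     3     4     4     5     5     6     6     7
          4     1     1     2     2     4     4     6     6     9     9    12    12    16
          7     1     1     2     2     4     4     6     7    10    11    14    16    20

10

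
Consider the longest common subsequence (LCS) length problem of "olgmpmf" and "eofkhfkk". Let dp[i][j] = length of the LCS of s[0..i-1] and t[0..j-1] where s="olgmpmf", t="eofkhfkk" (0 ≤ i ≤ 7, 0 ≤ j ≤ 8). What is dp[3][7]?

   ''  e  o  f  k  h  f  k  k
''  0  0  0  0  0  0  0  0  0
 o  0  0  1  1  1  1  1  1  1
 l  0  0  1  1  1  1  1  1  1
 g  0  0  1  1  1  1  1  1  1
 m  0  0  1  1  1  1  1  1  1
 p  0  0  1  1  1  1  1  1  1
 m  0  0  1  1  1  1  1  1  1
 f  0  0  1  2  2  2  2  2  2

1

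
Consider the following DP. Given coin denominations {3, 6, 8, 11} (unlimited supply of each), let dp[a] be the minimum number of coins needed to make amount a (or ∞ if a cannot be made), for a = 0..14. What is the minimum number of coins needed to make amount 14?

 a  0  1  2  3  4  5  6  7  8  9 10 11 12 13 14
dp  0  -  -  1  -  -  1  -  1  2  -  1  2  -  2
(- denotes ∞ / unreachable)

2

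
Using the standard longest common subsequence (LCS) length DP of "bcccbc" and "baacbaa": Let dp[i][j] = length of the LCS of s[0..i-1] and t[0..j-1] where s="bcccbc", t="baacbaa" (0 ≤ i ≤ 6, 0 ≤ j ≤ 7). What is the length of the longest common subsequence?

3

   ''  b  a  a  c  b  a  a
''  0  0  0  0  0  0  0  0
 b  0  1  1  1  1  1  1  1
 c  0  1  1  1  2  2  2  2
 c  0  1  1  1  2  2  2  2
 c  0  1  1  1  2  2  2  2
 b  0  1  1  1  2  3  3  3
 c  0  1  1  1  2  3  3  3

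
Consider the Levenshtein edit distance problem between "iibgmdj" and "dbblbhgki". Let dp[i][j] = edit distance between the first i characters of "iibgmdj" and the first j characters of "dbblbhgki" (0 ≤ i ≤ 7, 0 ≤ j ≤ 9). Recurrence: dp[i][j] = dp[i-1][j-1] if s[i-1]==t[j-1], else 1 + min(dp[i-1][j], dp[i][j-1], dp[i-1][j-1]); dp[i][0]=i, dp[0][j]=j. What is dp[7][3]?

   ''  d  b  b  l  b  h  g  k  i
''  0  1  2  3  4  5  6  7  8  9
 i  1  1  2  3  4  5  6  7  8  8
 i  2  2  2  3  4  5  6  7  8  8
 b  3  3  2  2  3  4  5  6  7  8
 g  4  4  3  3  3  4  5  5  6  7
 m  5  5  4  4  4  4  5  6  6  7
 d  6  5  5  5  5  5  5  6  7  7
 j  7  6  6  6  6  6  6  6  7  8

6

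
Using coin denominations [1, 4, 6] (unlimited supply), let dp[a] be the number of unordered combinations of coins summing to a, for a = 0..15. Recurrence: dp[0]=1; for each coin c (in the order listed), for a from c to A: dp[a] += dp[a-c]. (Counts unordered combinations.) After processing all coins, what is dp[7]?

after  coin     0     1     2     3     4     5     6     7     8     9    10    11    12    13    14    15
          1     1     1     1     1     1     1     1     1     1     1     1     1     1     1     1     1
          4     1     1     1     1     2     2     2     2     3     3     3     3     4     4     4     4
          6     1     1     1     1     2     2     3     3     4     4     5     5     7     7     8     8

3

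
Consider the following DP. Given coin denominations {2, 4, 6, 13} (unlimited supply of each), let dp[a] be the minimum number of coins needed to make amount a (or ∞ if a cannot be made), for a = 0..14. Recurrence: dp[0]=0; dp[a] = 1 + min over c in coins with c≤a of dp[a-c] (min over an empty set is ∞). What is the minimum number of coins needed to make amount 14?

 a  0  1  2  3  4  5  6  7  8  9 10 11 12 13 14
dp  0  -  1  -  1  -  1  -  2  -  2  -  2  1  3
(- denotes ∞ / unreachable)

3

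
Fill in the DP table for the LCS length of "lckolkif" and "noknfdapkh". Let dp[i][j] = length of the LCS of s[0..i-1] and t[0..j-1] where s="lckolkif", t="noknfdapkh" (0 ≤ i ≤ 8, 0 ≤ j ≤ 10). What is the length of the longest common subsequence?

   ''  n  o  k  n  f  d  a  p  k  h
''  0  0  0  0  0  0  0  0  0  0  0
 l  0  0  0  0  0  0  0  0  0  0  0
 c  0  0  0  0  0  0  0  0  0  0  0
 k  0  0  0  1  1  1  1  1  1  1  1
 o  0  0  1  1  1  1  1  1  1  1  1
 l  0  0  1  1  1  1  1  1  1  1  1
 k  0  0  1  2  2  2  2  2  2  2  2
 i  0  0  1  2  2  2  2  2  2  2  2
 f  0  0  1  2  2  3  3  3  3  3  3

3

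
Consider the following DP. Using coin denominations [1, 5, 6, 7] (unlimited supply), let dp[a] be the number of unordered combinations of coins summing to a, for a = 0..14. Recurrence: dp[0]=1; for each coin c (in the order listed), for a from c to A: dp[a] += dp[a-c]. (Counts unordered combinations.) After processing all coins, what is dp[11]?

after  coin     0     1     2     3     4     5     6     7     8     9    10    11    12    13    14
          1     1     1     1     1     1     1     1     1     1     1     1     1     1     1     1
          5     1     1     1     1     1     2     2     2     2     2     3     3     3     3     3
          6     1     1     1     1     1     2     3     3     3     3     4     5     6     6     6
          7     1     1     1     1     1     2     3     4     4     4     5     6     8     9    10

6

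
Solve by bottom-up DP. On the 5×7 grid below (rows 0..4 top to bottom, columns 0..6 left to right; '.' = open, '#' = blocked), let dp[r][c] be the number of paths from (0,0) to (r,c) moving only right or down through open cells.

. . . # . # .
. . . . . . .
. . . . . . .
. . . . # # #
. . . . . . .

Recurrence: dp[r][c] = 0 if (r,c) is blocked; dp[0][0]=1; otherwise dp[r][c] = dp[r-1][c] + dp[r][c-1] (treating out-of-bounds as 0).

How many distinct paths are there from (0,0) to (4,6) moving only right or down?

34

r\c   0   1   2   3   4   5   6
  0   1   1   1   0   0   0   0
  1   1   2   3   3   3   3   3
  2   1   3   6   9  12  15  18
  3   1   4  10  19   0   0   0
  4   1   5  15  34  34  34  34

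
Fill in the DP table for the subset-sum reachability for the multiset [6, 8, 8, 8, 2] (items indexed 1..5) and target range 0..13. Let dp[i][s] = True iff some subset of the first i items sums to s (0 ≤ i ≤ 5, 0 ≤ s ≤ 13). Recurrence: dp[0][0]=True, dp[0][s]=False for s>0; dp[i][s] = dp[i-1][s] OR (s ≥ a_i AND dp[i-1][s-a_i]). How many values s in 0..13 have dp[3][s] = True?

i\s   0   1   2   3   4   5   6   7   8   9  10  11  12  13
  0   T   F   F   F   F   F   F   F   F   F   F   F   F   F
  1   T   F   F   F   F   F   T   F   F   F   F   F   F   F
  2   T   F   F   F   F   F   T   F   T   F   F   F   F   F
  3   T   F   F   F   F   F   T   F   T   F   F   F   F   F
  4   T   F   F   F   F   F   T   F   T   F   F   F   F   F
  5   T   F   T   F   F   F   T   F   T   F   T   F   F   F

3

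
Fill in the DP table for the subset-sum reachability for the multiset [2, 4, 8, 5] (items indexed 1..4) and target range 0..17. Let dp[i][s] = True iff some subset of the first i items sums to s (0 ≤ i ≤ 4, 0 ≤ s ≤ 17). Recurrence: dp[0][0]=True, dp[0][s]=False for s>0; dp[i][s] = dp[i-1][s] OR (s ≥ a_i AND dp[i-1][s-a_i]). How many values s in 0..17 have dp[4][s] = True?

15

i\s   0   1   2   3   4   5   6   7   8   9  10  11  12  13  14  15  16  17
  0   T   F   F   F   F   F   F   F   F   F   F   F   F   F   F   F   F   F
  1   T   F   T   F   F   F   F   F   F   F   F   F   F   F   F   F   F   F
  2   T   F   T   F   T   F   T   F   F   F   F   F   F   F   F   F   F   F
  3   T   F   T   F   T   F   T   F   T   F   T   F   T   F   T   F   F   F
  4   T   F   T   F   T   T   T   T   T   T   T   T   T   T   T   T   F   T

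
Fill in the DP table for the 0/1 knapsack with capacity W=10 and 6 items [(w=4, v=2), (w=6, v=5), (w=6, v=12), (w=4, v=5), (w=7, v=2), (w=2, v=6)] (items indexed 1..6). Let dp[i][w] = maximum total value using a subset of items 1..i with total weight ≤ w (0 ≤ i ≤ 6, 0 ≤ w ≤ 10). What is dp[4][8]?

i\w   0   1   2   3   4   5   6   7   8   9  10
  0   0   0   0   0   0   0   0   0   0   0   0
  1   0   0   0   0   2   2   2   2   2   2   2
  2   0   0   0   0   2   2   5   5   5   5   7
  3   0   0   0   0   2   2  12  12  12  12  14
  4   0   0   0   0   5   5  12  12  12  12  17
  5   0   0   0   0   5   5  12  12  12  12  17
  6   0   0   6   6   6   6  12  12  18  18  18

12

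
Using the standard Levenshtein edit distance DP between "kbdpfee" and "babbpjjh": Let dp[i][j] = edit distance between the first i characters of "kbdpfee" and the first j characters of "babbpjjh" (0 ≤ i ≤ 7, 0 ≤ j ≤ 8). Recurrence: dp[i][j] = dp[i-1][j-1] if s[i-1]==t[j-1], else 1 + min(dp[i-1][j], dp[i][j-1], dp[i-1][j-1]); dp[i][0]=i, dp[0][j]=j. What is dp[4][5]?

   ''  b  a  b  b  p  j  j  h
''  0  1  2  3  4  5  6  7  8
 k  1  1  2  3  4  5  6  7  8
 b  2  1  2  2  3  4  5  6  7
 d  3  2  2  3  3  4  5  6  7
 p  4  3  3  3  4  3  4  5  6
 f  5  4  4  4  4  4  4  5  6
 e  6  5  5  5  5  5  5  5  6
 e  7  6  6  6  6  6  6  6  6

3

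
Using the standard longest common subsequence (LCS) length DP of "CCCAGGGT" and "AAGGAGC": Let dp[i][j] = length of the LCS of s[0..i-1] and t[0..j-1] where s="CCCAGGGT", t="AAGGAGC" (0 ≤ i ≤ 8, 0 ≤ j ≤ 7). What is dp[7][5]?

3

   ''  A  A  G  G  A  G  C
''  0  0  0  0  0  0  0  0
 C  0  0  0  0  0  0  0  1
 C  0  0  0  0  0  0  0  1
 C  0  0  0  0  0  0  0  1
 A  0  1  1  1  1  1  1  1
 G  0  1  1  2  2  2  2  2
 G  0  1  1  2  3  3  3  3
 G  0  1  1  2  3  3  4  4
 T  0  1  1  2  3  3  4  4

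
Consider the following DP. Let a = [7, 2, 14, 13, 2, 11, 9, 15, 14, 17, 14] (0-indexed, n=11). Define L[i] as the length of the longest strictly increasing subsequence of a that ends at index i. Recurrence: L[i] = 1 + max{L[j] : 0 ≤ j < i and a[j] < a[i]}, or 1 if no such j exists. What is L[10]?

3

   i    0    1    2    3    4    5    6    7    8    9   10
a[i]    7    2   14   13    2   11    9   15   14   17   14
L[i]    1    1    2    2    1    2    2    3    3    4    3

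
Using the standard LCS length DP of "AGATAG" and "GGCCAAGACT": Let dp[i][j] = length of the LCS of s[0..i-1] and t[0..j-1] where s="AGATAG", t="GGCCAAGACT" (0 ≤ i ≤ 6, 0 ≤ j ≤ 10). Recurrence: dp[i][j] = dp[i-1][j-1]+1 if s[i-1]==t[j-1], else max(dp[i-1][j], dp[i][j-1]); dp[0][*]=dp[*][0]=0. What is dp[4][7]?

   ''  G  G  C  C  A  A  G  A  C  T
''  0  0  0  0  0  0  0  0  0  0  0
 A  0  0  0  0  0  1  1  1  1  1  1
 G  0  1  1  1  1  1  1  2  2  2  2
 A  0  1  1  1  1  2  2  2  3  3  3
 T  0  1  1  1  1  2  2  2  3  3  4
 A  0  1  1  1  1  2  3  3  3  3  4
 G  0  1  2  2  2  2  3  4  4  4  4

2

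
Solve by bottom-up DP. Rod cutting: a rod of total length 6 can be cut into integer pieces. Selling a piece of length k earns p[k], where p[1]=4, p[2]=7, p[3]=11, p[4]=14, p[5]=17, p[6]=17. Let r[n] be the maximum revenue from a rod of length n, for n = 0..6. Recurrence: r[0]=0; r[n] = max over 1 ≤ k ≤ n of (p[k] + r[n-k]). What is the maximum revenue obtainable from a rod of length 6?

   n    0    1    2    3    4    5    6
r[n]    0    4    8   12   16   20   24

24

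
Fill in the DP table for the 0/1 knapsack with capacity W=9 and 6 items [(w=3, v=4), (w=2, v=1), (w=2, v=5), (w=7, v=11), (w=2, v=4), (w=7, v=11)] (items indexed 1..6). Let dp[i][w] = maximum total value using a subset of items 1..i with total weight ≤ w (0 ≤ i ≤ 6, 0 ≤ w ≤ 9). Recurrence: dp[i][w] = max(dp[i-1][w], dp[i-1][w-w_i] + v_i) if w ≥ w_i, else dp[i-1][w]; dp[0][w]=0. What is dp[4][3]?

i\w   0   1   2   3   4   5   6   7   8   9
  0   0   0   0   0   0   0   0   0   0   0
  1   0   0   0   4   4   4   4   4   4   4
  2   0   0   1   4   4   5   5   5   5   5
  3   0   0   5   5   6   9   9  10  10  10
  4   0   0   5   5   6   9   9  11  11  16
  5   0   0   5   5   9   9  10  13  13  16
  6   0   0   5   5   9   9  10  13  13  16

5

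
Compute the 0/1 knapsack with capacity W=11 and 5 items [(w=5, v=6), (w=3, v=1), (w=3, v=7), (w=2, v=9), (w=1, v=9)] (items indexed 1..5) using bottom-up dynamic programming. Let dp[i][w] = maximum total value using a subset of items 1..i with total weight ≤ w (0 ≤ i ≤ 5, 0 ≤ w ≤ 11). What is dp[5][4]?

i\w   0   1   2   3   4   5   6   7   8   9  10  11
  0   0   0   0   0   0   0   0   0   0   0   0   0
  1   0   0   0   0   0   6   6   6   6   6   6   6
  2   0   0   0   1   1   6   6   6   7   7   7   7
  3   0   0   0   7   7   7   8   8  13  13  13  14
  4   0   0   9   9   9  16  16  16  17  17  22  22
  5   0   9   9  18  18  18  25  25  25  26  26  31

18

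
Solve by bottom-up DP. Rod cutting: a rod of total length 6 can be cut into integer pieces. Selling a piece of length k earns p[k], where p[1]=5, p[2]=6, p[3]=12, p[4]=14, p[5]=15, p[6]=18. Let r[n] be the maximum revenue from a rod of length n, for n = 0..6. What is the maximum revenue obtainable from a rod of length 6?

   n    0    1    2    3    4    5    6
r[n]    0    5   10   15   20   25   30

30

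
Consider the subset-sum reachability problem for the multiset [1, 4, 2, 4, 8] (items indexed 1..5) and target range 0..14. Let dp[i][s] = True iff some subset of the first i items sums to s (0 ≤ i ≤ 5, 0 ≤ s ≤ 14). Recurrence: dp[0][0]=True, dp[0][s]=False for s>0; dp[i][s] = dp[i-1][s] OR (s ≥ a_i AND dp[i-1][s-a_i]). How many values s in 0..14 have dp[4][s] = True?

i\s   0   1   2   3   4   5   6   7   8   9  10  11  12  13  14
  0   T   F   F   F   F   F   F   F   F   F   F   F   F   F   F
  1   T   T   F   F   F   F   F   F   F   F   F   F   F   F   F
  2   T   T   F   F   T   T   F   F   F   F   F   F   F   F   F
  3   T   T   T   T   T   T   T   T   F   F   F   F   F   F   F
  4   T   T   T   T   T   T   T   T   T   T   T   T   F   F   F
  5   T   T   T   T   T   T   T   T   T   T   T   T   T   T   T

12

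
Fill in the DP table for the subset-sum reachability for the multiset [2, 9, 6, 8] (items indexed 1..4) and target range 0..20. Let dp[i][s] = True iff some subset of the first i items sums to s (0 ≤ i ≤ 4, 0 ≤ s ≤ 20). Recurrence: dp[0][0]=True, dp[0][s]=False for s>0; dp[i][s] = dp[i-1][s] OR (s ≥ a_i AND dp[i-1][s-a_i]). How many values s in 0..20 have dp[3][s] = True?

i\s   0   1   2   3   4   5   6   7   8   9  10  11  12  13  14  15  16  17  18  19  20
  0   T   F   F   F   F   F   F   F   F   F   F   F   F   F   F   F   F   F   F   F   F
  1   T   F   T   F   F   F   F   F   F   F   F   F   F   F   F   F   F   F   F   F   F
  2   T   F   T   F   F   F   F   F   F   T   F   T   F   F   F   F   F   F   F   F   F
  3   T   F   T   F   F   F   T   F   T   T   F   T   F   F   F   T   F   T   F   F   F
  4   T   F   T   F   F   F   T   F   T   T   T   T   F   F   T   T   T   T   F   T   F

8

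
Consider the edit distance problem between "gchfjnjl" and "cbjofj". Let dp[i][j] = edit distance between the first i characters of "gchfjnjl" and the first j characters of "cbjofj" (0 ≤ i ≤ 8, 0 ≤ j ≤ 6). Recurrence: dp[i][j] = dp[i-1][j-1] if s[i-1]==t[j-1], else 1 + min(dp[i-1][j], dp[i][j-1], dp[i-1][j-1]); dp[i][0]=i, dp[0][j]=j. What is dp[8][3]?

6

   ''  c  b  j  o  f  j
''  0  1  2  3  4  5  6
 g  1  1  2  3  4  5  6
 c  2  1  2  3  4  5  6
 h  3  2  2  3  4  5  6
 f  4  3  3  3  4  4  5
 j  5  4  4  3  4  5  4
 n  6  5  5  4  4  5  5
 j  7  6  6  5  5  5  5
 l  8  7  7  6  6  6  6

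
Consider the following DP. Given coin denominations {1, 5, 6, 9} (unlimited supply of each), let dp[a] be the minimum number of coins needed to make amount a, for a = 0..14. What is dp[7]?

2

 a  0  1  2  3  4  5  6  7  8  9 10 11 12 13 14
dp  0  1  2  3  4  1  1  2  3  1  2  2  2  3  2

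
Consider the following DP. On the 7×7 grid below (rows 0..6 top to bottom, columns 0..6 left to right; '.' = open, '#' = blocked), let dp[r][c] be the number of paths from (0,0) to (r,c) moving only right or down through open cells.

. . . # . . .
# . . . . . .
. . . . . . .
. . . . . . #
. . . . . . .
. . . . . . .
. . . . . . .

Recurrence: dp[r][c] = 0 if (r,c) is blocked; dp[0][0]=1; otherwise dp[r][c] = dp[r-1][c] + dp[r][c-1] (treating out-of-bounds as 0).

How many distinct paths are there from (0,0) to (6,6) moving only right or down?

342

r\c   0   1   2   3   4   5   6
  0   1   1   1   0   0   0   0
  1   0   1   2   2   2   2   2
  2   0   1   3   5   7   9  11
  3   0   1   4   9  16  25   0
  4   0   1   5  14  30  55  55
  5   0   1   6  20  50 105 160
  6   0   1   7  27  77 182 342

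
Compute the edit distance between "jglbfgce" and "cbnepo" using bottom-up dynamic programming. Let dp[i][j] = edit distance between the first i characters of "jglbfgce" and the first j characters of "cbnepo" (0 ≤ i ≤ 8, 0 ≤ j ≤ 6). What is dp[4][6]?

6

   ''  c  b  n  e  p  o
''  0  1  2  3  4  5  6
 j  1  1  2  3  4  5  6
 g  2  2  2  3  4  5  6
 l  3  3  3  3  4  5  6
 b  4  4  3  4  4  5  6
 f  5  5  4  4  5  5  6
 g  6  6  5  5  5  6  6
 c  7  6  6  6  6  6  7
 e  8  7  7  7  6  7  7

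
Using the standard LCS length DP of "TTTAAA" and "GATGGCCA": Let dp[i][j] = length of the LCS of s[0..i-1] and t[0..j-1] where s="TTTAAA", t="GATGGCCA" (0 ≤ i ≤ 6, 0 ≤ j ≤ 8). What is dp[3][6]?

   ''  G  A  T  G  G  C  C  A
''  0  0  0  0  0  0  0  0  0
 T  0  0  0  1  1  1  1  1  1
 T  0  0  0  1  1  1  1  1  1
 T  0  0  0  1  1  1  1  1  1
 A  0  0  1  1  1  1  1  1  2
 A  0  0  1  1  1  1  1  1  2
 A  0  0  1  1  1  1  1  1  2

1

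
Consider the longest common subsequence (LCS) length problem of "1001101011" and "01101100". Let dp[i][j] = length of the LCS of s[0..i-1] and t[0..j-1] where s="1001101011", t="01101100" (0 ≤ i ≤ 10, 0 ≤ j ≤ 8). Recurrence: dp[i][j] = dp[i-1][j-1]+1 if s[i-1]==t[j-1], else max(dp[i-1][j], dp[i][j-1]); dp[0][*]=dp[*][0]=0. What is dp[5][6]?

4

   ''  0  1  1  0  1  1  0  0
''  0  0  0  0  0  0  0  0  0
 1  0  0  1  1  1  1  1  1  1
 0  0  1  1  1  2  2  2  2  2
 0  0  1  1  1  2  2  2  3  3
 1  0  1  2  2  2  3  3  3  3
 1  0  1  2  3  3  3  4  4  4
 0  0  1  2  3  4  4  4  5  5
 1  0  1  2  3  4  5  5  5  5
 0  0  1  2  3  4  5  5  6  6
 1  0  1  2  3  4  5  6  6  6
 1  0  1  2  3  4  5  6  6  6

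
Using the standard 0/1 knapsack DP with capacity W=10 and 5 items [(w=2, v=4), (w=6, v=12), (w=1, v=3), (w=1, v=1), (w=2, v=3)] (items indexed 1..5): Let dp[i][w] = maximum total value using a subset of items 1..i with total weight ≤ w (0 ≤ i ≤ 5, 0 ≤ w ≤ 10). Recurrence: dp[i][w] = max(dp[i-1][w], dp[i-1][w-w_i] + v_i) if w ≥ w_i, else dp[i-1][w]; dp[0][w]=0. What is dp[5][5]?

i\w   0   1   2   3   4   5   6   7   8   9  10
  0   0   0   0   0   0   0   0   0   0   0   0
  1   0   0   4   4   4   4   4   4   4   4   4
  2   0   0   4   4   4   4  12  12  16  16  16
  3   0   3   4   7   7   7  12  15  16  19  19
  4   0   3   4   7   8   8  12  15  16  19  20
  5   0   3   4   7   8  10  12  15  16  19  20

10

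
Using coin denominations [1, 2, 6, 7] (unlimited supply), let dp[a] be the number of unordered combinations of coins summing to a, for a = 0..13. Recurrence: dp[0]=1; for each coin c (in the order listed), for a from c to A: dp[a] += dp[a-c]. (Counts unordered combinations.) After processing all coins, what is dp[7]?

6

after  coin     0     1     2     3     4     5     6     7     8     9    10    11    12    13
          1     1     1     1     1     1     1     1     1     1     1     1     1     1     1
          2     1     1     2     2     3     3     4     4     5     5     6     6     7     7
          6     1     1     2     2     3     3     5     5     7     7     9     9    12    12
          7     1     1     2     2     3     3     5     6     8     9    11    12    15    17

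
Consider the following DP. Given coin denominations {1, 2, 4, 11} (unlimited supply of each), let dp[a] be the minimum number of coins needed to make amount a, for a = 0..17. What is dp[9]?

3

 a  0  1  2  3  4  5  6  7  8  9 10 11 12 13 14 15 16 17
dp  0  1  1  2  1  2  2  3  2  3  3  1  2  2  3  2  3  3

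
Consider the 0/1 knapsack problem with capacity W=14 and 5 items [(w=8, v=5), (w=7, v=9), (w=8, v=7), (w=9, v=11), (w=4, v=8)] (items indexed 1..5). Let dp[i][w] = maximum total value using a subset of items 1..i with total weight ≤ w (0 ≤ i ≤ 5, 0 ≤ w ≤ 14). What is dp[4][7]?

9

i\w   0   1   2   3   4   5   6   7   8   9  10  11  12  13  14
  0   0   0   0   0   0   0   0   0   0   0   0   0   0   0   0
  1   0   0   0   0   0   0   0   0   5   5   5   5   5   5   5
  2   0   0   0   0   0   0   0   9   9   9   9   9   9   9   9
  3   0   0   0   0   0   0   0   9   9   9   9   9   9   9   9
  4   0   0   0   0   0   0   0   9   9  11  11  11  11  11  11
  5   0   0   0   0   8   8   8   9   9  11  11  17  17  19  19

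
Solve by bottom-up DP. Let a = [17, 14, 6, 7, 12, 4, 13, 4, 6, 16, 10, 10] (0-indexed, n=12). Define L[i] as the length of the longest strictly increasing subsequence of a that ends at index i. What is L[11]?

   i    0    1    2    3    4    5    6    7    8    9   10   11
a[i]   17   14    6    7   12    4   13    4    6   16   10   10
L[i]    1    1    1    2    3    1    4    1    2    5    3    3

3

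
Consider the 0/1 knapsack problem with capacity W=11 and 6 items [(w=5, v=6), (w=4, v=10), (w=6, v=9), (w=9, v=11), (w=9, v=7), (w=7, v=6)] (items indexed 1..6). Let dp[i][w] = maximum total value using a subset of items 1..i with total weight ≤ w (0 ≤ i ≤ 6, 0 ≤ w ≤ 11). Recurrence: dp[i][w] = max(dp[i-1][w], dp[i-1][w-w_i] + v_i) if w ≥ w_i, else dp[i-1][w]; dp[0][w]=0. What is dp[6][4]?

i\w   0   1   2   3   4   5   6   7   8   9  10  11
  0   0   0   0   0   0   0   0   0   0   0   0   0
  1   0   0   0   0   0   6   6   6   6   6   6   6
  2   0   0   0   0  10  10  10  10  10  16  16  16
  3   0   0   0   0  10  10  10  10  10  16  19  19
  4   0   0   0   0  10  10  10  10  10  16  19  19
  5   0   0   0   0  10  10  10  10  10  16  19  19
  6   0   0   0   0  10  10  10  10  10  16  19  19

10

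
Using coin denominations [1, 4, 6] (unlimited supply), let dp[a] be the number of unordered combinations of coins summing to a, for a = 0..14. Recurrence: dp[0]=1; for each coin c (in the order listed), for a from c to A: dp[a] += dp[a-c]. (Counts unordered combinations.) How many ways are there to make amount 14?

after  coin     0     1     2     3     4     5     6     7     8     9    10    11    12    13    14
          1     1     1     1     1     1     1     1     1     1     1     1     1     1     1     1
          4     1     1     1     1     2     2     2     2     3     3     3     3     4     4     4
          6     1     1     1     1     2     2     3     3     4     4     5     5     7     7     8

8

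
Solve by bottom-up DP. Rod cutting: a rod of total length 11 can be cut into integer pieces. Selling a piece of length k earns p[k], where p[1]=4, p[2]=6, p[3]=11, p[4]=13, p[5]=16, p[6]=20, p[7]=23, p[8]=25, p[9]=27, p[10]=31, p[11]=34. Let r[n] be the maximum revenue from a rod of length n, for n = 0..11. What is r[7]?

28

   n    0    1    2    3    4    5    6    7    8    9   10   11
r[n]    0    4    8   12   16   20   24   28   32   36   40   44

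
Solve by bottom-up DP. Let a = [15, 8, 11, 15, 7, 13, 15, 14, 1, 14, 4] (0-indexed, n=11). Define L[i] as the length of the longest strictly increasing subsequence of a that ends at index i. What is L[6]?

4

   i    0    1    2    3    4    5    6    7    8    9   10
a[i]   15    8   11   15    7   13   15   14    1   14    4
L[i]    1    1    2    3    1    3    4    4    1    4    2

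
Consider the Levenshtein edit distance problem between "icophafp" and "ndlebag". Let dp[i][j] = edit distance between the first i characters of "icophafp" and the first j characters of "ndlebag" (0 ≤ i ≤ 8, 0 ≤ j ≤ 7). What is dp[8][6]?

7

   ''  n  d  l  e  b  a  g
''  0  1  2  3  4  5  6  7
 i  1  1  2  3  4  5  6  7
 c  2  2  2  3  4  5  6  7
 o  3  3  3  3  4  5  6  7
 p  4  4  4  4  4  5  6  7
 h  5  5  5  5  5  5  6  7
 a  6  6  6  6  6  6  5  6
 f  7  7  7  7  7  7  6  6
 p  8  8  8  8  8  8  7  7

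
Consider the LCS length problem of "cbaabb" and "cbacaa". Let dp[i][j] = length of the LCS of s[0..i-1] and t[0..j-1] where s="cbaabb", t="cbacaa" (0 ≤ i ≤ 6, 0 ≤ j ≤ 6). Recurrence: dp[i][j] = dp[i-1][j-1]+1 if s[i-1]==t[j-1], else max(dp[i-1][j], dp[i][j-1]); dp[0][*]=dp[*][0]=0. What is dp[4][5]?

4

   ''  c  b  a  c  a  a
''  0  0  0  0  0  0  0
 c  0  1  1  1  1  1  1
 b  0  1  2  2  2  2  2
 a  0  1  2  3  3  3  3
 a  0  1  2  3  3  4  4
 b  0  1  2  3  3  4  4
 b  0  1  2  3  3  4  4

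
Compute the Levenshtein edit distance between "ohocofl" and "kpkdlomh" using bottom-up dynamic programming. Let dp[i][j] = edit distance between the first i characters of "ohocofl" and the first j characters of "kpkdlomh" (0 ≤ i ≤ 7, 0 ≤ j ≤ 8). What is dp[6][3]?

6

   ''  k  p  k  d  l  o  m  h
''  0  1  2  3  4  5  6  7  8
 o  1  1  2  3  4  5  5  6  7
 h  2  2  2  3  4  5  6  6  6
 o  3  3  3  3  4  5  5  6  7
 c  4  4  4  4  4  5  6  6  7
 o  5  5  5  5  5  5  5  6  7
 f  6  6  6  6  6  6  6  6  7
 l  7  7  7  7  7  6  7  7  7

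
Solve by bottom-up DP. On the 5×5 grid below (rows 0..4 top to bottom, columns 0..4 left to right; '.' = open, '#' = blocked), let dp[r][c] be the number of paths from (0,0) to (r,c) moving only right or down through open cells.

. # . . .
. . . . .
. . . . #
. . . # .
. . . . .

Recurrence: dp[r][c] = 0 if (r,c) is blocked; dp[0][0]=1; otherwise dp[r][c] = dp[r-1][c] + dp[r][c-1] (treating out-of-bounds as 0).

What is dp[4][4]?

10

r\c   0   1   2   3   4
  0   1   0   0   0   0
  1   1   1   1   1   1
  2   1   2   3   4   0
  3   1   3   6   0   0
  4   1   4  10  10  10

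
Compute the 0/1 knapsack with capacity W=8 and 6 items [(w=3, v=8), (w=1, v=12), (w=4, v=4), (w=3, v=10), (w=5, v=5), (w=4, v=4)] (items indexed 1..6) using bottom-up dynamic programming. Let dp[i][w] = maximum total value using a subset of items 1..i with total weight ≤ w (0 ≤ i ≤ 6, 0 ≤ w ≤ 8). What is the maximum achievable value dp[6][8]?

i\w   0   1   2   3   4   5   6   7   8
  0   0   0   0   0   0   0   0   0   0
  1   0   0   0   8   8   8   8   8   8
  2   0  12  12  12  20  20  20  20  20
  3   0  12  12  12  20  20  20  20  24
  4   0  12  12  12  22  22  22  30  30
  5   0  12  12  12  22  22  22  30  30
  6   0  12  12  12  22  22  22  30  30

30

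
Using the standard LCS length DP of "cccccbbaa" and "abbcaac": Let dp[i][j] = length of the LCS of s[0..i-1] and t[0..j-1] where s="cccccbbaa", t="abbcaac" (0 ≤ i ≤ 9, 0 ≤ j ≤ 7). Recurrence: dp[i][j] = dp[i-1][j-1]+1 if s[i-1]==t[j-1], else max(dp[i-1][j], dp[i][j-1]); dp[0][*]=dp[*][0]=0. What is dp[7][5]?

   ''  a  b  b  c  a  a  c
''  0  0  0  0  0  0  0  0
 c  0  0  0  0  1  1  1  1
 c  0  0  0  0  1  1  1  2
 c  0  0  0  0  1  1  1  2
 c  0  0  0  0  1  1  1  2
 c  0  0  0  0  1  1  1  2
 b  0  0  1  1  1  1  1  2
 b  0  0  1  2  2  2  2  2
 a  0  1  1  2  2  3  3  3
 a  0  1  1  2  2  3  4  4

2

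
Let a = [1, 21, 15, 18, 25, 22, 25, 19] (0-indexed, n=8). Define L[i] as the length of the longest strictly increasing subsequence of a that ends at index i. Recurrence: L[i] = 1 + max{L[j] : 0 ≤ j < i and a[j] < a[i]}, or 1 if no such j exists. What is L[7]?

4

   i    0    1    2    3    4    5    6    7
a[i]    1   21   15   18   25   22   25   19
L[i]    1    2    2    3    4    4    5    4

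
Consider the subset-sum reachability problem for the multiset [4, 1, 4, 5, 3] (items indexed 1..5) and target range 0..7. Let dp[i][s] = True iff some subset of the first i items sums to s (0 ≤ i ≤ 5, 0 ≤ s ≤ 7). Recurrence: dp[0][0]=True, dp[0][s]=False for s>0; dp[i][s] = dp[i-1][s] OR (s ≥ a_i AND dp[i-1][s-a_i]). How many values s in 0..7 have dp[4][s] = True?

i\s   0   1   2   3   4   5   6   7
  0   T   F   F   F   F   F   F   F
  1   T   F   F   F   T   F   F   F
  2   T   T   F   F   T   T   F   F
  3   T   T   F   F   T   T   F   F
  4   T   T   F   F   T   T   T   F
  5   T   T   F   T   T   T   T   T

5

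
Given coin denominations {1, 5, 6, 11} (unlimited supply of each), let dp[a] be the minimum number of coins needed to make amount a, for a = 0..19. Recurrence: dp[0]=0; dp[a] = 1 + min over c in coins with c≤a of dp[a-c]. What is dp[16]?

2

 a  0  1  2  3  4  5  6  7  8  9 10 11 12 13 14 15 16 17 18 19
dp  0  1  2  3  4  1  1  2  3  4  2  1  2  3  4  3  2  2  3  4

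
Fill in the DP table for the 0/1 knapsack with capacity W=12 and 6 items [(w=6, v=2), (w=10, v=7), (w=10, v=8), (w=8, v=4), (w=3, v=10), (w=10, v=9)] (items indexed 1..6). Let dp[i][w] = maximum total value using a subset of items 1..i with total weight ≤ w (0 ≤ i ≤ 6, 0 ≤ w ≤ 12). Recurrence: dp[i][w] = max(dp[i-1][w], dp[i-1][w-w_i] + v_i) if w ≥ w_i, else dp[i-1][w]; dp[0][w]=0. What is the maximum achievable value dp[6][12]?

i\w   0   1   2   3   4   5   6   7   8   9  10  11  12
  0   0   0   0   0   0   0   0   0   0   0   0   0   0
  1   0   0   0   0   0   0   2   2   2   2   2   2   2
  2   0   0   0   0   0   0   2   2   2   2   7   7   7
  3   0   0   0   0   0   0   2   2   2   2   8   8   8
  4   0   0   0   0   0   0   2   2   4   4   8   8   8
  5   0   0   0  10  10  10  10  10  10  12  12  14  14
  6   0   0   0  10  10  10  10  10  10  12  12  14  14

14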